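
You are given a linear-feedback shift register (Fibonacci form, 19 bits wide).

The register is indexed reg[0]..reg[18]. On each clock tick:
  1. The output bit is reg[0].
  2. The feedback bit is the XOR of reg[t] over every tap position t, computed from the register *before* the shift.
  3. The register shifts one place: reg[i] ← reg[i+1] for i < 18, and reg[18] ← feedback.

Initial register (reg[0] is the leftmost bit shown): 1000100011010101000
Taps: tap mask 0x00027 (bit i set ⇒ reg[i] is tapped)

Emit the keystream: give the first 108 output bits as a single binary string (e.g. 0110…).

100010001101010100010100000100010011110111001010000000010000011011000100111110010001100000111001100010011111

step | reg (before) | out | fb
   0 | 1000100011010101000 | 1 | 1
   1 | 0001000110101010001 | 0 | 0
   2 | 0010001101010100010 | 0 | 1
   3 | 0100011010101000101 | 0 | 0
   4 | 1000110101010001010 | 1 | 0
   5 | 0001101010100010100 | 0 | 0
   6 | 0011010101000101000 | 0 | 0
   7 | 0110101010001010000 | 0 | 0
   8 | 1101010100010100000 | 1 | 1
   9 | 1010101000101000001 | 1 | 0
  10 | 0101010001010000010 | 0 | 0
  11 | 1010100010100000100 | 1 | 0
  12 | 0101000101000001000 | 0 | 1
  13 | 1010001010000010001 | 1 | 0
  14 | 0100010100000100010 | 0 | 0
  15 | 1000101000001000100 | 1 | 1
  16 | 0001010000010001001 | 0 | 1
  17 | 0010100000100010011 | 0 | 1
  18 | 0101000001000100111 | 0 | 1
  19 | 1010000010001001111 | 1 | 0
  20 | 0100000100010011110 | 0 | 1
  21 | 1000001000100111101 | 1 | 1
  22 | 0000010001001111011 | 0 | 1
  23 | 0000100010011110111 | 0 | 0
  24 | 0001000100111101110 | 0 | 0
  25 | 0010001001111011100 | 0 | 1
  26 | 0100010011110111001 | 0 | 0
  27 | 1000100111101110010 | 1 | 1
  28 | 0001001111011100101 | 0 | 0
  29 | 0010011110111001010 | 0 | 0
  30 | 0100111101110010100 | 0 | 0
  31 | 1001111011100101000 | 1 | 0
  32 | 0011110111001010000 | 0 | 0
  33 | 0111101110010100000 | 0 | 0
  34 | 1111011100101000000 | 1 | 0
  35 | 1110111001010000000 | 1 | 0
  36 | 1101110010100000000 | 1 | 1
  37 | 1011100101000000001 | 1 | 0
  38 | 0111001010000000010 | 0 | 0
  39 | 1110010100000000100 | 1 | 0
  40 | 1100101000000001000 | 1 | 0
  41 | 1001010000000010000 | 1 | 0
  42 | 0010100000000100000 | 0 | 1
  43 | 0101000000001000001 | 0 | 1
  44 | 1010000000010000011 | 1 | 0
  45 | 0100000000100000110 | 0 | 1
  46 | 1000000001000001101 | 1 | 1
  47 | 0000000010000011011 | 0 | 0
  48 | 0000000100000110110 | 0 | 0
  49 | 0000001000001101100 | 0 | 0
  50 | 0000010000011011000 | 0 | 1
  51 | 0000100000110110001 | 0 | 0
  52 | 0001000001101100010 | 0 | 0
  53 | 0010000011011000100 | 0 | 1
  54 | 0100000110110001001 | 0 | 1
  55 | 1000001101100010011 | 1 | 1
  56 | 0000011011000100111 | 0 | 1
  57 | 0000110110001001111 | 0 | 1
  58 | 0001101100010011111 | 0 | 0
  59 | 0011011000100111110 | 0 | 0
  60 | 0110110001001111100 | 0 | 1
  61 | 1101100010011111001 | 1 | 0
  62 | 1011000100111110010 | 1 | 0
  63 | 0110001001111100100 | 0 | 0
  64 | 1100010011111001000 | 1 | 1
  65 | 1000100111110010001 | 1 | 1
  66 | 0001001111100100011 | 0 | 0
  67 | 0010011111001000110 | 0 | 0
  68 | 0100111110010001100 | 0 | 0
  69 | 1001111100100011000 | 1 | 0
  70 | 0011111001000110000 | 0 | 0
  71 | 0111110010001100000 | 0 | 1
  72 | 1111100100011000001 | 1 | 1
  73 | 1111001000110000011 | 1 | 1
  74 | 1110010001100000111 | 1 | 0
  75 | 1100100011000001110 | 1 | 0
  76 | 1001000110000011100 | 1 | 1
  77 | 0010001100000111001 | 0 | 1
  78 | 0100011000001110011 | 0 | 0
  79 | 1000110000011100110 | 1 | 0
  80 | 0001100000111001100 | 0 | 0
  81 | 0011000001110011000 | 0 | 1
  82 | 0110000011100110001 | 0 | 0
  83 | 1100000111001100010 | 1 | 0
  84 | 1000001110011000100 | 1 | 1
  85 | 0000011100110001001 | 0 | 1
  86 | 0000111001100010011 | 0 | 1
  87 | 0001110011000100111 | 0 | 1
  88 | 0011100110001001111 | 0 | 1
  89 | 0111001100010011111 | 0 | 0
  90 | 1110011000100111110 | 1 | 0
  91 | 1100110001001111100 | 1 | 1
  92 | 1001100010011111001 | 1 | 1
  93 | 0011000100111110011 | 0 | 1
  94 | 0110001001111100111 | 0 | 0
  95 | 1100010011111001110 | 1 | 1
  96 | 1000100111110011101 | 1 | 1
  97 | 0001001111100111011 | 0 | 0
  98 | 0010011111001110110 | 0 | 0
  99 | 0100111110011101100 | 0 | 0
 100 | 1001111100111011000 | 1 | 0
 101 | 0011111001110110000 | 0 | 0
 102 | 0111110011101100000 | 0 | 1
 103 | 1111100111011000001 | 1 | 1
 104 | 1111001110110000011 | 1 | 1
 105 | 1110011101100000111 | 1 | 0
 106 | 1100111011000001110 | 1 | 1
 107 | 1001110110000011101 | 1 | 0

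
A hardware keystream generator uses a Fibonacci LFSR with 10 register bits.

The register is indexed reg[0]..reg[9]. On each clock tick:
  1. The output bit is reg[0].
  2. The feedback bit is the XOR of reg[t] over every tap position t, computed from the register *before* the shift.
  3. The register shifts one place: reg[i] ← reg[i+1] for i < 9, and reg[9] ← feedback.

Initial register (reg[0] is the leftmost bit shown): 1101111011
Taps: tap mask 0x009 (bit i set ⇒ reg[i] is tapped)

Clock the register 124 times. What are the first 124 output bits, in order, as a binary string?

step | reg (before) | out | fb
   0 | 1101111011 | 1 | 0
   1 | 1011110110 | 1 | 0
   2 | 0111101100 | 0 | 1
   3 | 1111011001 | 1 | 0
   4 | 1110110010 | 1 | 1
   5 | 1101100101 | 1 | 0
   6 | 1011001010 | 1 | 0
   7 | 0110010100 | 0 | 0
   8 | 1100101000 | 1 | 1
   9 | 1001010001 | 1 | 0
  10 | 0010100010 | 0 | 0
  11 | 0101000100 | 0 | 1
  12 | 1010001001 | 1 | 1
  13 | 0100010011 | 0 | 0
  14 | 1000100110 | 1 | 1
  15 | 0001001101 | 0 | 1
  16 | 0010011011 | 0 | 0
  17 | 0100110110 | 0 | 0
  18 | 1001101100 | 1 | 0
  19 | 0011011000 | 0 | 1
  20 | 0110110001 | 0 | 0
  21 | 1101100010 | 1 | 0
  22 | 1011000100 | 1 | 0
  23 | 0110001000 | 0 | 0
  24 | 1100010000 | 1 | 1
  25 | 1000100001 | 1 | 1
  26 | 0001000011 | 0 | 1
  27 | 0010000111 | 0 | 0
  28 | 0100001110 | 0 | 0
  29 | 1000011100 | 1 | 1
  30 | 0000111001 | 0 | 0
  31 | 0001110010 | 0 | 1
  32 | 0011100101 | 0 | 1
  33 | 0111001011 | 0 | 1
  34 | 1110010111 | 1 | 1
  35 | 1100101111 | 1 | 1
  36 | 1001011111 | 1 | 0
  37 | 0010111110 | 0 | 0
  38 | 0101111100 | 0 | 1
  39 | 1011111001 | 1 | 0
  40 | 0111110010 | 0 | 1
  41 | 1111100101 | 1 | 0
  42 | 1111001010 | 1 | 0
  43 | 1110010100 | 1 | 1
  44 | 1100101001 | 1 | 1
  45 | 1001010011 | 1 | 0
  46 | 0010100110 | 0 | 0
  47 | 0101001100 | 0 | 1
  48 | 1010011001 | 1 | 1
  49 | 0100110011 | 0 | 0
  50 | 1001100110 | 1 | 0
  51 | 0011001100 | 0 | 1
  52 | 0110011001 | 0 | 0
  53 | 1100110010 | 1 | 1
  54 | 1001100101 | 1 | 0
  55 | 0011001010 | 0 | 1
  56 | 0110010101 | 0 | 0
  57 | 1100101010 | 1 | 1
  58 | 1001010101 | 1 | 0
  59 | 0010101010 | 0 | 0
  60 | 0101010100 | 0 | 1
  61 | 1010101001 | 1 | 1
  62 | 0101010011 | 0 | 1
  63 | 1010100111 | 1 | 1
  64 | 0101001111 | 0 | 1
  65 | 1010011111 | 1 | 1
  66 | 0100111111 | 0 | 0
  67 | 1001111110 | 1 | 0
  68 | 0011111100 | 0 | 1
  69 | 0111111001 | 0 | 1
  70 | 1111110011 | 1 | 0
  71 | 1111100110 | 1 | 0
  72 | 1111001100 | 1 | 0
  73 | 1110011000 | 1 | 1
  74 | 1100110001 | 1 | 1
  75 | 1001100011 | 1 | 0
  76 | 0011000110 | 0 | 1
  77 | 0110001101 | 0 | 0
  78 | 1100011010 | 1 | 1
  79 | 1000110101 | 1 | 1
  80 | 0001101011 | 0 | 1
  81 | 0011010111 | 0 | 1
  82 | 0110101111 | 0 | 0
  83 | 1101011110 | 1 | 0
  84 | 1010111100 | 1 | 1
  85 | 0101111001 | 0 | 1
  86 | 1011110011 | 1 | 0
  87 | 0111100110 | 0 | 1
  88 | 1111001101 | 1 | 0
  89 | 1110011010 | 1 | 1
  90 | 1100110101 | 1 | 1
  91 | 1001101011 | 1 | 0
  92 | 0011010110 | 0 | 1
  93 | 0110101101 | 0 | 0
  94 | 1101011010 | 1 | 0
  95 | 1010110100 | 1 | 1
  96 | 0101101001 | 0 | 1
  97 | 1011010011 | 1 | 0
  98 | 0110100110 | 0 | 0
  99 | 1101001100 | 1 | 0
 100 | 1010011000 | 1 | 1
 101 | 0100110001 | 0 | 0
 102 | 1001100010 | 1 | 0
 103 | 0011000100 | 0 | 1
 104 | 0110001001 | 0 | 0
 105 | 1100010010 | 1 | 1
 106 | 1000100101 | 1 | 1
 107 | 0001001011 | 0 | 1
 108 | 0010010111 | 0 | 0
 109 | 0100101110 | 0 | 0
 110 | 1001011100 | 1 | 0
 111 | 0010111000 | 0 | 0
 112 | 0101110000 | 0 | 1
 113 | 1011100001 | 1 | 0
 114 | 0111000010 | 0 | 1
 115 | 1110000101 | 1 | 1
 116 | 1100001011 | 1 | 1
 117 | 1000010111 | 1 | 1
 118 | 0000101111 | 0 | 0
 119 | 0001011110 | 0 | 1
 120 | 0010111101 | 0 | 0
 121 | 0101111010 | 0 | 1
 122 | 1011110101 | 1 | 0
 123 | 0111101010 | 0 | 1

1101111011001010001001101100010000111001011111001010011001100101010100111111001100011010111100110101101001100010010111000010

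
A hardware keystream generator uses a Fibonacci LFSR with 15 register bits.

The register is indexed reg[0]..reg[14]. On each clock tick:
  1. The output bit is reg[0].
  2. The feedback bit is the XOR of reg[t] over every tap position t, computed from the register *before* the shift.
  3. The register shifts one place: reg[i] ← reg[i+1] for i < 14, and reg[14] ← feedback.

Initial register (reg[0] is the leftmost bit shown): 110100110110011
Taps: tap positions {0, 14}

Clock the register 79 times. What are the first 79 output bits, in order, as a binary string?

1101001101100110110001001000100100001110000111000001011111010000001101010011111

step | reg (before) | out | fb
   0 | 110100110110011 | 1 | 0
   1 | 101001101100110 | 1 | 1
   2 | 010011011001101 | 0 | 1
   3 | 100110110011011 | 1 | 0
   4 | 001101100110110 | 0 | 0
   5 | 011011001101100 | 0 | 0
   6 | 110110011011000 | 1 | 1
   7 | 101100110110001 | 1 | 0
   8 | 011001101100010 | 0 | 0
   9 | 110011011000100 | 1 | 1
  10 | 100110110001001 | 1 | 0
  11 | 001101100010010 | 0 | 0
  12 | 011011000100100 | 0 | 0
  13 | 110110001001000 | 1 | 1
  14 | 101100010010001 | 1 | 0
  15 | 011000100100010 | 0 | 0
  16 | 110001001000100 | 1 | 1
  17 | 100010010001001 | 1 | 0
  18 | 000100100010010 | 0 | 0
  19 | 001001000100100 | 0 | 0
  20 | 010010001001000 | 0 | 0
  21 | 100100010010000 | 1 | 1
  22 | 001000100100001 | 0 | 1
  23 | 010001001000011 | 0 | 1
  24 | 100010010000111 | 1 | 0
  25 | 000100100001110 | 0 | 0
  26 | 001001000011100 | 0 | 0
  27 | 010010000111000 | 0 | 0
  28 | 100100001110000 | 1 | 1
  29 | 001000011100001 | 0 | 1
  30 | 010000111000011 | 0 | 1
  31 | 100001110000111 | 1 | 0
  32 | 000011100001110 | 0 | 0
  33 | 000111000011100 | 0 | 0
  34 | 001110000111000 | 0 | 0
  35 | 011100001110000 | 0 | 0
  36 | 111000011100000 | 1 | 1
  37 | 110000111000001 | 1 | 0
  38 | 100001110000010 | 1 | 1
  39 | 000011100000101 | 0 | 1
  40 | 000111000001011 | 0 | 1
  41 | 001110000010111 | 0 | 1
  42 | 011100000101111 | 0 | 1
  43 | 111000001011111 | 1 | 0
  44 | 110000010111110 | 1 | 1
  45 | 100000101111101 | 1 | 0
  46 | 000001011111010 | 0 | 0
  47 | 000010111110100 | 0 | 0
  48 | 000101111101000 | 0 | 0
  49 | 001011111010000 | 0 | 0
  50 | 010111110100000 | 0 | 0
  51 | 101111101000000 | 1 | 1
  52 | 011111010000001 | 0 | 1
  53 | 111110100000011 | 1 | 0
  54 | 111101000000110 | 1 | 1
  55 | 111010000001101 | 1 | 0
  56 | 110100000011010 | 1 | 1
  57 | 101000000110101 | 1 | 0
  58 | 010000001101010 | 0 | 0
  59 | 100000011010100 | 1 | 1
  60 | 000000110101001 | 0 | 1
  61 | 000001101010011 | 0 | 1
  62 | 000011010100111 | 0 | 1
  63 | 000110101001111 | 0 | 1
  64 | 001101010011111 | 0 | 1
  65 | 011010100111111 | 0 | 1
  66 | 110101001111111 | 1 | 0
  67 | 101010011111110 | 1 | 1
  68 | 010100111111101 | 0 | 1
  69 | 101001111111011 | 1 | 0
  70 | 010011111110110 | 0 | 0
  71 | 100111111101100 | 1 | 1
  72 | 001111111011001 | 0 | 1
  73 | 011111110110011 | 0 | 1
  74 | 111111101100111 | 1 | 0
  75 | 111111011001110 | 1 | 1
  76 | 111110110011101 | 1 | 0
  77 | 111101100111010 | 1 | 1
  78 | 111011001110101 | 1 | 0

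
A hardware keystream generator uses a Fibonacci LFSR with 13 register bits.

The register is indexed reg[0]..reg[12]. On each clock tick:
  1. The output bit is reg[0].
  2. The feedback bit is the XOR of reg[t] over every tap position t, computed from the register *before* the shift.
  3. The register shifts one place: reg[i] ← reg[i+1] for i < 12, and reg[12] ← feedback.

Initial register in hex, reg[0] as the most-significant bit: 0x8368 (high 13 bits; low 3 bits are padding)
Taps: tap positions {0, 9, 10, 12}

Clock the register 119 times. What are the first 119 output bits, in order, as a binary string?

step | reg (before) | out | fb
   0 | 1000001101101 | 1 | 0
   1 | 0000011011010 | 0 | 1
   2 | 0000110110101 | 0 | 0
   3 | 0001101101010 | 0 | 1
   4 | 0011011010101 | 0 | 0
   5 | 0110110101010 | 0 | 1
   6 | 1101101010101 | 1 | 1
   7 | 1011010101011 | 1 | 1
   8 | 0110101010111 | 0 | 0
   9 | 1101010101110 | 1 | 1
  10 | 1010101011101 | 1 | 0
  11 | 0101010111010 | 0 | 1
  12 | 1010101110101 | 1 | 1
  13 | 0101011101011 | 0 | 0
  14 | 1010111010110 | 1 | 0
  15 | 0101110101100 | 0 | 0
  16 | 1011101011000 | 1 | 0
  17 | 0111010110000 | 0 | 0
  18 | 1110101100000 | 1 | 1
  19 | 1101011000001 | 1 | 0
  20 | 1010110000010 | 1 | 1
  21 | 0101100000101 | 0 | 0
  22 | 1011000001010 | 1 | 0
  23 | 0110000010100 | 0 | 1
  24 | 1100000101001 | 1 | 1
  25 | 1000001010011 | 1 | 0
  26 | 0000010100110 | 0 | 1
  27 | 0000101001101 | 0 | 1
  28 | 0001010011011 | 0 | 0
  29 | 0010100110110 | 0 | 1
  30 | 0101001101101 | 0 | 1
  31 | 1010011011011 | 1 | 1
  32 | 0100110110111 | 0 | 0
  33 | 1001101101110 | 1 | 1
  34 | 0011011011101 | 0 | 1
  35 | 0110110111011 | 0 | 0
  36 | 1101101110110 | 1 | 0
  37 | 1011011101100 | 1 | 1
  38 | 0110111011001 | 0 | 0
  39 | 1101110110010 | 1 | 1
  40 | 1011101100101 | 1 | 1
  41 | 0111011001011 | 0 | 0
  42 | 1110110010110 | 1 | 0
  43 | 1101100101100 | 1 | 1
  44 | 1011001011001 | 1 | 1
  45 | 0110010110011 | 0 | 1
  46 | 1100101100111 | 1 | 1
  47 | 1001011001111 | 1 | 0
  48 | 0010110011110 | 0 | 0
  49 | 0101100111100 | 0 | 0
  50 | 1011001111000 | 1 | 0
  51 | 0110011110000 | 0 | 0
  52 | 1100111100000 | 1 | 1
  53 | 1001111000001 | 1 | 0
  54 | 0011110000010 | 0 | 0
  55 | 0111100000100 | 0 | 1
  56 | 1111000001001 | 1 | 1
  57 | 1110000010011 | 1 | 0
  58 | 1100000100110 | 1 | 0
  59 | 1000001001100 | 1 | 1
  60 | 0000010011001 | 0 | 0
  61 | 0000100110010 | 0 | 0
  62 | 0001001100100 | 0 | 1
  63 | 0010011001001 | 0 | 0
  64 | 0100110010010 | 0 | 0
  65 | 1001100100100 | 1 | 0
  66 | 0011001001000 | 0 | 1
  67 | 0110010010001 | 0 | 1
  68 | 1100100100011 | 1 | 0
  69 | 1001001000110 | 1 | 0
  70 | 0010010001100 | 0 | 0
  71 | 0100100011000 | 0 | 1
  72 | 1001000110001 | 1 | 0
  73 | 0010001100010 | 0 | 0
  74 | 0100011000100 | 0 | 1
  75 | 1000110001001 | 1 | 1
  76 | 0001100010011 | 0 | 1
  77 | 0011000100111 | 0 | 0
  78 | 0110001001110 | 0 | 0
  79 | 1100010011100 | 1 | 1
  80 | 1000100111001 | 1 | 1
  81 | 0001001110011 | 0 | 1
  82 | 0010011100111 | 0 | 0
  83 | 0100111001110 | 0 | 0
  84 | 1001110011100 | 1 | 1
  85 | 0011100111001 | 0 | 0
  86 | 0111001110010 | 0 | 0
  87 | 1110011100100 | 1 | 0
  88 | 1100111001000 | 1 | 0
  89 | 1001110010000 | 1 | 1
  90 | 0011100100001 | 0 | 1
  91 | 0111001000011 | 0 | 1
  92 | 1110010000111 | 1 | 1
  93 | 1100100001111 | 1 | 0
  94 | 1001000011110 | 1 | 1
  95 | 0010000111101 | 0 | 1
  96 | 0100001111011 | 0 | 0
  97 | 1000011110110 | 1 | 0
  98 | 0000111101100 | 0 | 0
  99 | 0001111011000 | 0 | 1
 100 | 0011110110001 | 0 | 1
 101 | 0111101100011 | 0 | 1
 102 | 1111011000111 | 1 | 1
 103 | 1110110001111 | 1 | 0
 104 | 1101100011110 | 1 | 1
 105 | 1011000111101 | 1 | 0
 106 | 0110001111010 | 0 | 1
 107 | 1100011110101 | 1 | 1
 108 | 1000111101011 | 1 | 1
 109 | 0001111010111 | 0 | 0
 110 | 0011110101110 | 0 | 0
 111 | 0111101011100 | 0 | 0
 112 | 1111010111000 | 1 | 0
 113 | 1110101110000 | 1 | 1
 114 | 1101011100001 | 1 | 0
 115 | 1010111000010 | 1 | 1
 116 | 0101110000101 | 0 | 0
 117 | 1011100001010 | 1 | 0
 118 | 0111000010100 | 0 | 1

10000011011010101011101011000001010011011011101100101100111100000100110010010001100010011100111001000011110110001111010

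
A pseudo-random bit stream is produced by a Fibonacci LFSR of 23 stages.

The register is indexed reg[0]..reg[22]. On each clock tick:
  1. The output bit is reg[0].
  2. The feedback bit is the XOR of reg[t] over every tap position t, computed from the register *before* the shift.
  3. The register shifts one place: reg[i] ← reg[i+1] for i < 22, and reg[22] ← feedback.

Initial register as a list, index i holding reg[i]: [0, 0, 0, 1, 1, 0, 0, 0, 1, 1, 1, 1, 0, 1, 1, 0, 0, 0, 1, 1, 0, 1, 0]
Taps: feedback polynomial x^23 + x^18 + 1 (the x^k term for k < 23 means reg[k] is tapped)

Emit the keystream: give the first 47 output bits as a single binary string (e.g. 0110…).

00011000111101100011010110011101000001000100100

tick  register→output (feedback)
  0  00011000111101100011010→0 (1)
  1  00110001111011000110101→0 (1)
  2  01100011110110001101011→0 (0)
  3  11000111101100011010110→1 (0)
  4  10001111011000110101100→1 (1)
  5  00011110110001101011001→0 (1)
  6  00111101100011010110011→0 (1)
  7  01111011000110101100111→0 (0)
  8  11110110001101011001110→1 (1)
  9  11101100011010110011101→1 (0)
 10  11011000110101100111010→1 (0)
 11  10110001101011001110100→1 (0)
 12  01100011010110011101000→0 (0)
 13  11000110101100111010000→1 (0)
 14  10001101011001110100000→1 (1)
 15  00011010110011101000001→0 (0)
 16  00110101100111010000010→0 (0)
 17  01101011001110100000100→0 (0)
 18  11010110011101000001000→1 (1)
 19  10101100111010000010001→1 (0)
 20  01011001110100000100010→0 (0)
 21  10110011101000001000100→1 (1)
 22  01100111010000010001001→0 (0)
 23  11001110100000100010010→1 (0)
 24  10011101000001000100100→1 (1)
 25  00111010000010001001001→0 (0)
 26  01110100000100010010010→0 (1)
 27  11101000001000100100101→1 (1)
 28  11010000010001001001011→1 (1)
 29  10100000100010010010111→1 (0)
 30  01000001000100100101110→0 (0)
 31  10000010001001001011100→1 (0)
 32  00000100010010010111000→0 (1)
 33  00001000100100101110001→0 (1)
 34  00010001001001011100011→0 (0)
 35  00100010010010111000110→0 (0)
 36  01000100100101110001100→0 (0)
 37  10001001001011100011000→1 (0)
 38  00010010010111000110000→0 (1)
 39  00100100101110001100001→0 (0)
 40  01001001011100011000010→0 (0)
 41  10010010111000110000100→1 (1)
 42  00100101110001100001001→0 (0)
 43  01001011100011000010010→0 (1)
 44  10010111000110000100101→1 (1)
 45  00101110001100001001011→0 (0)
 46  01011100011000010010110→0 (1)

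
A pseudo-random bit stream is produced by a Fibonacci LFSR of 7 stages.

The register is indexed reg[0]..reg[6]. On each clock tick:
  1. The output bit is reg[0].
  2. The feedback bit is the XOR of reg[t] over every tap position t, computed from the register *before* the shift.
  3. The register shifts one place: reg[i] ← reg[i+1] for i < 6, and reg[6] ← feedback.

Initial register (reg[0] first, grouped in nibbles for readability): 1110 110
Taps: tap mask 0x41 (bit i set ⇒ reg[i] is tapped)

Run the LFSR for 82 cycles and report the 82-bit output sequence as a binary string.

k : reg_k → out_k, fb_k
0: 1110110 → 1, fb=1
1: 1101101 → 1, fb=0
2: 1011010 → 1, fb=1
3: 0110101 → 0, fb=1
4: 1101011 → 1, fb=0
5: 1010110 → 1, fb=1
6: 0101101 → 0, fb=1
7: 1011011 → 1, fb=0
8: 0110110 → 0, fb=0
9: 1101100 → 1, fb=1
10: 1011001 → 1, fb=0
11: 0110010 → 0, fb=0
12: 1100100 → 1, fb=1
13: 1001001 → 1, fb=0
14: 0010010 → 0, fb=0
15: 0100100 → 0, fb=0
16: 1001000 → 1, fb=1
17: 0010001 → 0, fb=1
18: 0100011 → 0, fb=1
19: 1000111 → 1, fb=0
20: 0001110 → 0, fb=0
21: 0011100 → 0, fb=0
22: 0111000 → 0, fb=0
23: 1110000 → 1, fb=1
24: 1100001 → 1, fb=0
25: 1000010 → 1, fb=1
26: 0000101 → 0, fb=1
27: 0001011 → 0, fb=1
28: 0010111 → 0, fb=1
29: 0101111 → 0, fb=1
30: 1011111 → 1, fb=0
31: 0111110 → 0, fb=0
32: 1111100 → 1, fb=1
33: 1111001 → 1, fb=0
34: 1110010 → 1, fb=1
35: 1100101 → 1, fb=0
36: 1001010 → 1, fb=1
37: 0010101 → 0, fb=1
38: 0101011 → 0, fb=1
39: 1010111 → 1, fb=0
40: 0101110 → 0, fb=0
41: 1011100 → 1, fb=1
42: 0111001 → 0, fb=1
43: 1110011 → 1, fb=0
44: 1100110 → 1, fb=1
45: 1001101 → 1, fb=0
46: 0011010 → 0, fb=0
47: 0110100 → 0, fb=0
48: 1101000 → 1, fb=1
49: 1010001 → 1, fb=0
50: 0100010 → 0, fb=0
51: 1000100 → 1, fb=1
52: 0001001 → 0, fb=1
53: 0010011 → 0, fb=1
54: 0100111 → 0, fb=1
55: 1001111 → 1, fb=0
56: 0011110 → 0, fb=0
57: 0111100 → 0, fb=0
58: 1111000 → 1, fb=1
59: 1110001 → 1, fb=0
60: 1100010 → 1, fb=1
61: 1000101 → 1, fb=0
62: 0001010 → 0, fb=0
63: 0010100 → 0, fb=0
64: 0101000 → 0, fb=0
65: 1010000 → 1, fb=1
66: 0100001 → 0, fb=1
67: 1000011 → 1, fb=0
68: 0000110 → 0, fb=0
69: 0001100 → 0, fb=0
70: 0011000 → 0, fb=0
71: 0110000 → 0, fb=0
72: 1100000 → 1, fb=1
73: 1000001 → 1, fb=0
74: 0000010 → 0, fb=0
75: 0000100 → 0, fb=0
76: 0001000 → 0, fb=0
77: 0010000 → 0, fb=0
78: 0100000 → 0, fb=0
79: 1000000 → 1, fb=1
80: 0000001 → 0, fb=1
81: 0000011 → 0, fb=1

1110110101101100100100011100001011111001010111001101000100111100010100001100000100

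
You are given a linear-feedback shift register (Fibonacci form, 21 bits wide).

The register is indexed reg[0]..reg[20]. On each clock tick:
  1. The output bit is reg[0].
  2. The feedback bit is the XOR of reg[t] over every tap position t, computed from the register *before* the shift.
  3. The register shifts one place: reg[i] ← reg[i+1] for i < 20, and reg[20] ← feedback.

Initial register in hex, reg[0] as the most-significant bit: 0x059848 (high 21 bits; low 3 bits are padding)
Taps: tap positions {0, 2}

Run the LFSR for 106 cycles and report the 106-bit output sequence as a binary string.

step | reg (before) | out | fb
   0 | 000001011001100001001 | 0 | 0
   1 | 000010110011000010010 | 0 | 0
   2 | 000101100110000100100 | 0 | 0
   3 | 001011001100001001000 | 0 | 1
   4 | 010110011000010010001 | 0 | 0
   5 | 101100110000100100010 | 1 | 0
   6 | 011001100001001000100 | 0 | 1
   7 | 110011000010010001001 | 1 | 1
   8 | 100110000100100010011 | 1 | 1
   9 | 001100001001000100111 | 0 | 1
  10 | 011000010010001001111 | 0 | 1
  11 | 110000100100010011111 | 1 | 1
  12 | 100001001000100111111 | 1 | 1
  13 | 000010010001001111111 | 0 | 0
  14 | 000100100010011111110 | 0 | 0
  15 | 001001000100111111100 | 0 | 1
  16 | 010010001001111111001 | 0 | 0
  17 | 100100010011111110010 | 1 | 1
  18 | 001000100111111100101 | 0 | 1
  19 | 010001001111111001011 | 0 | 0
  20 | 100010011111110010110 | 1 | 1
  21 | 000100111111100101101 | 0 | 0
  22 | 001001111111001011010 | 0 | 1
  23 | 010011111110010110101 | 0 | 0
  24 | 100111111100101101010 | 1 | 1
  25 | 001111111001011010101 | 0 | 1
  26 | 011111110010110101011 | 0 | 1
  27 | 111111100101101010111 | 1 | 0
  28 | 111111001011010101110 | 1 | 0
  29 | 111110010110101011100 | 1 | 0
  30 | 111100101101010111000 | 1 | 0
  31 | 111001011010101110000 | 1 | 0
  32 | 110010110101011100000 | 1 | 1
  33 | 100101101010111000001 | 1 | 1
  34 | 001011010101110000011 | 0 | 1
  35 | 010110101011100000111 | 0 | 0
  36 | 101101010111000001110 | 1 | 0
  37 | 011010101110000011100 | 0 | 1
  38 | 110101011100000111001 | 1 | 1
  39 | 101010111000001110011 | 1 | 0
  40 | 010101110000011100110 | 0 | 0
  41 | 101011100000111001100 | 1 | 0
  42 | 010111000001110011000 | 0 | 0
  43 | 101110000011100110000 | 1 | 0
  44 | 011100000111001100000 | 0 | 1
  45 | 111000001110011000001 | 1 | 0
  46 | 110000011100110000010 | 1 | 1
  47 | 100000111001100000101 | 1 | 1
  48 | 000001110011000001011 | 0 | 0
  49 | 000011100110000010110 | 0 | 0
  50 | 000111001100000101100 | 0 | 0
  51 | 001110011000001011000 | 0 | 1
  52 | 011100110000010110001 | 0 | 1
  53 | 111001100000101100011 | 1 | 0
  54 | 110011000001011000110 | 1 | 1
  55 | 100110000010110001101 | 1 | 1
  56 | 001100000101100011011 | 0 | 1
  57 | 011000001011000110111 | 0 | 1
  58 | 110000010110001101111 | 1 | 1
  59 | 100000101100011011111 | 1 | 1
  60 | 000001011000110111111 | 0 | 0
  61 | 000010110001101111110 | 0 | 0
  62 | 000101100011011111100 | 0 | 0
  63 | 001011000110111111000 | 0 | 1
  64 | 010110001101111110001 | 0 | 0
  65 | 101100011011111100010 | 1 | 0
  66 | 011000110111111000100 | 0 | 1
  67 | 110001101111110001001 | 1 | 1
  68 | 100011011111100010011 | 1 | 1
  69 | 000110111111000100111 | 0 | 0
  70 | 001101111110001001110 | 0 | 1
  71 | 011011111100010011101 | 0 | 1
  72 | 110111111000100111011 | 1 | 1
  73 | 101111110001001110111 | 1 | 0
  74 | 011111100010011101110 | 0 | 1
  75 | 111111000100111011101 | 1 | 0
  76 | 111110001001110111010 | 1 | 0
  77 | 111100010011101110100 | 1 | 0
  78 | 111000100111011101000 | 1 | 0
  79 | 110001001110111010000 | 1 | 1
  80 | 100010011101110100001 | 1 | 1
  81 | 000100111011101000011 | 0 | 0
  82 | 001001110111010000110 | 0 | 1
  83 | 010011101110100001101 | 0 | 0
  84 | 100111011101000011010 | 1 | 1
  85 | 001110111010000110101 | 0 | 1
  86 | 011101110100001101011 | 0 | 1
  87 | 111011101000011010111 | 1 | 0
  88 | 110111010000110101110 | 1 | 1
  89 | 101110100001101011101 | 1 | 0
  90 | 011101000011010111010 | 0 | 1
  91 | 111010000110101110101 | 1 | 0
  92 | 110100001101011101010 | 1 | 1
  93 | 101000011010111010101 | 1 | 0
  94 | 010000110101110101010 | 0 | 0
  95 | 100001101011101010100 | 1 | 1
  96 | 000011010111010101001 | 0 | 0
  97 | 000110101110101010010 | 0 | 0
  98 | 001101011101010100100 | 0 | 1
  99 | 011010111010101001001 | 0 | 1
 100 | 110101110101010010011 | 1 | 1
 101 | 101011101010100100111 | 1 | 0
 102 | 010111010101001001110 | 0 | 0
 103 | 101110101010010011100 | 1 | 0
 104 | 011101010100100111000 | 0 | 1
 105 | 111010101001001110001 | 1 | 0

0000010110011000010010001001111111001011010101110000011100110000010110001101111110001001110111010000110101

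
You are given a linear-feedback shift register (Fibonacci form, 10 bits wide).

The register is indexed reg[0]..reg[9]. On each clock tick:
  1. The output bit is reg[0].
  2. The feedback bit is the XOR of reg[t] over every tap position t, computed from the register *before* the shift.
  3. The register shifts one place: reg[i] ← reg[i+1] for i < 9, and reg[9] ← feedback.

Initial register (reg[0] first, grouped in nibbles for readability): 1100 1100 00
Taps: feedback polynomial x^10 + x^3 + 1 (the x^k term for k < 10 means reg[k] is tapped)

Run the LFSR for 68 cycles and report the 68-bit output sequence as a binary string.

k : reg_k → out_k, fb_k
0: 1100110000 → 1, fb=1
1: 1001100001 → 1, fb=0
2: 0011000010 → 0, fb=1
3: 0110000101 → 0, fb=0
4: 1100001010 → 1, fb=1
5: 1000010101 → 1, fb=1
6: 0000101011 → 0, fb=0
7: 0001010110 → 0, fb=1
8: 0010101101 → 0, fb=0
9: 0101011010 → 0, fb=1
10: 1010110101 → 1, fb=1
11: 0101101011 → 0, fb=1
12: 1011010111 → 1, fb=0
13: 0110101110 → 0, fb=0
14: 1101011100 → 1, fb=0
15: 1010111000 → 1, fb=1
16: 0101110001 → 0, fb=1
17: 1011100011 → 1, fb=0
18: 0111000110 → 0, fb=1
19: 1110001101 → 1, fb=1
20: 1100011011 → 1, fb=1
21: 1000110111 → 1, fb=1
22: 0001101111 → 0, fb=1
23: 0011011111 → 0, fb=1
24: 0110111111 → 0, fb=0
25: 1101111110 → 1, fb=0
26: 1011111100 → 1, fb=0
27: 0111111000 → 0, fb=1
28: 1111110001 → 1, fb=0
29: 1111100010 → 1, fb=0
30: 1111000100 → 1, fb=0
31: 1110001000 → 1, fb=1
32: 1100010001 → 1, fb=1
33: 1000100011 → 1, fb=1
34: 0001000111 → 0, fb=1
35: 0010001111 → 0, fb=0
36: 0100011110 → 0, fb=0
37: 1000111100 → 1, fb=1
38: 0001111001 → 0, fb=1
39: 0011110011 → 0, fb=1
40: 0111100111 → 0, fb=1
41: 1111001111 → 1, fb=0
42: 1110011110 → 1, fb=1
43: 1100111101 → 1, fb=1
44: 1001111011 → 1, fb=0
45: 0011110110 → 0, fb=1
46: 0111101101 → 0, fb=1
47: 1111011011 → 1, fb=0
48: 1110110110 → 1, fb=1
49: 1101101101 → 1, fb=0
50: 1011011010 → 1, fb=0
51: 0110110100 → 0, fb=0
52: 1101101000 → 1, fb=0
53: 1011010000 → 1, fb=0
54: 0110100000 → 0, fb=0
55: 1101000000 → 1, fb=0
56: 1010000000 → 1, fb=1
57: 0100000001 → 0, fb=0
58: 1000000010 → 1, fb=1
59: 0000000101 → 0, fb=0
60: 0000001010 → 0, fb=0
61: 0000010100 → 0, fb=0
62: 0000101000 → 0, fb=0
63: 0001010000 → 0, fb=1
64: 0010100001 → 0, fb=0
65: 0101000010 → 0, fb=1
66: 1010000101 → 1, fb=1
67: 0100001011 → 0, fb=0

11001100001010110101110001101111110001000111100111101101101000000010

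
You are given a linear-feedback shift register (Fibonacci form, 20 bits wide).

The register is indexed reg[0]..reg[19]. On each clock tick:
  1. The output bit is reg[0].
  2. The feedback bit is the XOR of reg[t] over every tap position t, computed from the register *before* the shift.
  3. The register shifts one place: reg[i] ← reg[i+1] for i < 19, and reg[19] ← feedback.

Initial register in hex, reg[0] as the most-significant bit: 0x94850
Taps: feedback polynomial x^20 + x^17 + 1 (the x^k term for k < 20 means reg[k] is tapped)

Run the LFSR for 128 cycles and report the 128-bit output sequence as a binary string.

10010100100001010000100001000000010110111111101101101000101010101110101111110100001010111100011110110100001110110001100001001010

k : reg_k → out_k, fb_k
0: 10010100100001010000 → 1, fb=1
1: 00101001000010100001 → 0, fb=0
2: 01010010000101000010 → 0, fb=0
3: 10100100001010000100 → 1, fb=0
4: 01001000010100001000 → 0, fb=0
5: 10010000101000010000 → 1, fb=1
6: 00100001010000100001 → 0, fb=0
7: 01000010100001000010 → 0, fb=0
8: 10000101000010000100 → 1, fb=0
9: 00001010000100001000 → 0, fb=0
10: 00010100001000010000 → 0, fb=0
11: 00101000010000100000 → 0, fb=0
12: 01010000100001000000 → 0, fb=0
13: 10100001000010000000 → 1, fb=1
14: 01000010000100000001 → 0, fb=0
15: 10000100001000000010 → 1, fb=1
16: 00001000010000000101 → 0, fb=1
17: 00010000100000001011 → 0, fb=0
18: 00100001000000010110 → 0, fb=1
19: 01000010000000101101 → 0, fb=1
20: 10000100000001011011 → 1, fb=1
21: 00001000000010110111 → 0, fb=1
22: 00010000000101101111 → 0, fb=1
23: 00100000001011011111 → 0, fb=1
24: 01000000010110111111 → 0, fb=1
25: 10000000101101111111 → 1, fb=0
26: 00000001011011111110 → 0, fb=1
27: 00000010110111111101 → 0, fb=1
28: 00000101101111111011 → 0, fb=0
29: 00001011011111110110 → 0, fb=1
30: 00010110111111101101 → 0, fb=1
31: 00101101111111011011 → 0, fb=0
32: 01011011111110110110 → 0, fb=1
33: 10110111111101101101 → 1, fb=0
34: 01101111111011011010 → 0, fb=0
35: 11011111110110110100 → 1, fb=0
36: 10111111101101101000 → 1, fb=1
37: 01111111011011010001 → 0, fb=0
38: 11111110110110100010 → 1, fb=1
39: 11111101101101000101 → 1, fb=0
40: 11111011011010001010 → 1, fb=1
41: 11110110110100010101 → 1, fb=0
42: 11101101101000101010 → 1, fb=1
43: 11011011010001010101 → 1, fb=0
44: 10110110100010101010 → 1, fb=1
45: 01101101000101010101 → 0, fb=1
46: 11011010001010101011 → 1, fb=1
47: 10110100010101010111 → 1, fb=0
48: 01101000101010101110 → 0, fb=1
49: 11010001010101011101 → 1, fb=0
50: 10100010101010111010 → 1, fb=1
51: 01000101010101110101 → 0, fb=1
52: 10001010101011101011 → 1, fb=1
53: 00010101010111010111 → 0, fb=1
54: 00101010101110101111 → 0, fb=1
55: 01010101011101011111 → 0, fb=1
56: 10101010111010111111 → 1, fb=0
57: 01010101110101111110 → 0, fb=1
58: 10101011101011111101 → 1, fb=0
59: 01010111010111111010 → 0, fb=0
60: 10101110101111110100 → 1, fb=0
61: 01011101011111101000 → 0, fb=0
62: 10111010111111010000 → 1, fb=1
63: 01110101111110100001 → 0, fb=0
64: 11101011111101000010 → 1, fb=1
65: 11010111111010000101 → 1, fb=0
66: 10101111110100001010 → 1, fb=1
67: 01011111101000010101 → 0, fb=1
68: 10111111010000101011 → 1, fb=1
69: 01111110100001010111 → 0, fb=1
70: 11111101000010101111 → 1, fb=0
71: 11111010000101011110 → 1, fb=0
72: 11110100001010111100 → 1, fb=0
73: 11101000010101111000 → 1, fb=1
74: 11010000101011110001 → 1, fb=1
75: 10100001010111100011 → 1, fb=1
76: 01000010101111000111 → 0, fb=1
77: 10000101011110001111 → 1, fb=0
78: 00001010111100011110 → 0, fb=1
79: 00010101111000111101 → 0, fb=1
80: 00101011110001111011 → 0, fb=0
81: 01010111100011110110 → 0, fb=1
82: 10101111000111101101 → 1, fb=0
83: 01011110001111011010 → 0, fb=0
84: 10111100011110110100 → 1, fb=0
85: 01111000111101101000 → 0, fb=0
86: 11110001111011010000 → 1, fb=1
87: 11100011110110100001 → 1, fb=1
88: 11000111101101000011 → 1, fb=1
89: 10001111011010000111 → 1, fb=0
90: 00011110110100001110 → 0, fb=1
91: 00111101101000011101 → 0, fb=1
92: 01111011010000111011 → 0, fb=0
93: 11110110100001110110 → 1, fb=0
94: 11101101000011101100 → 1, fb=0
95: 11011010000111011000 → 1, fb=1
96: 10110100001110110001 → 1, fb=1
97: 01101000011101100011 → 0, fb=0
98: 11010000111011000110 → 1, fb=0
99: 10100001110110001100 → 1, fb=0
100: 01000011101100011000 → 0, fb=0
101: 10000111011000110000 → 1, fb=1
102: 00001110110001100001 → 0, fb=0
103: 00011101100011000010 → 0, fb=0
104: 00111011000110000100 → 0, fb=1
105: 01110110001100001001 → 0, fb=0
106: 11101100011000010010 → 1, fb=1
107: 11011000110000100101 → 1, fb=0
108: 10110001100001001010 → 1, fb=1
109: 01100011000010010101 → 0, fb=1
110: 11000110000100101011 → 1, fb=1
111: 10001100001001010111 → 1, fb=0
112: 00011000010010101110 → 0, fb=1
113: 00110000100101011101 → 0, fb=1
114: 01100001001010111011 → 0, fb=0
115: 11000010010101110110 → 1, fb=0
116: 10000100101011101100 → 1, fb=0
117: 00001001010111011000 → 0, fb=0
118: 00010010101110110000 → 0, fb=0
119: 00100101011101100000 → 0, fb=0
120: 01001010111011000000 → 0, fb=0
121: 10010101110110000000 → 1, fb=1
122: 00101011101100000001 → 0, fb=0
123: 01010111011000000010 → 0, fb=0
124: 10101110110000000100 → 1, fb=0
125: 01011101100000001000 → 0, fb=0
126: 10111011000000010000 → 1, fb=1
127: 01110110000000100001 → 0, fb=0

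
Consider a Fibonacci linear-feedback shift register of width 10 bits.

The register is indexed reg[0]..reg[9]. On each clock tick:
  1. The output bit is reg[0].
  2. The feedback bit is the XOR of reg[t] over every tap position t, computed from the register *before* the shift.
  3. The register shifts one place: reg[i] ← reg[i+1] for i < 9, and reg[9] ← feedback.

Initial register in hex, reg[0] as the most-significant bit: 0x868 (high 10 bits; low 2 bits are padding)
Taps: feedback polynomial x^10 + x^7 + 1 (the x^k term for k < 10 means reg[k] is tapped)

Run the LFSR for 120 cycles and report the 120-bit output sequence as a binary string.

tick  register→output (feedback)
  0  1000011010→1 (1)
  1  0000110101→0 (1)
  2  0001101011→0 (0)
  3  0011010110→0 (1)
  4  0110101101→0 (1)
  5  1101011011→1 (1)
  6  1010110111→1 (0)
  7  0101101110→0 (1)
  8  1011011101→1 (0)
  9  0110111010→0 (0)
 10  1101110100→1 (0)
 11  1011101000→1 (1)
 12  0111010001→0 (0)
 13  1110100010→1 (1)
 14  1101000101→1 (0)
 15  1010001010→1 (1)
 16  0100010101→0 (1)
 17  1000101011→1 (1)
 18  0001010111→0 (1)
 19  0010101111→0 (1)
 20  0101011111→0 (1)
 21  1010111111→1 (0)
 22  0101111110→0 (1)
 23  1011111101→1 (0)
 24  0111111010→0 (0)
 25  1111110100→1 (0)
 26  1111101000→1 (1)
 27  1111010001→1 (1)
 28  1110100011→1 (1)
 29  1101000111→1 (0)
 30  1010001110→1 (0)
 31  0100011100→0 (1)
 32  1000111001→1 (1)
 33  0001110011→0 (0)
 34  0011100110→0 (1)
 35  0111001101→0 (1)
 36  1110011011→1 (1)
 37  1100110111→1 (0)
 38  1001101110→1 (0)
 39  0011011100→0 (1)
 40  0110111001→0 (0)
 41  1101110010→1 (1)
 42  1011100101→1 (0)
 43  0111001010→0 (0)
 44  1110010100→1 (0)
 45  1100101000→1 (1)
 46  1001010001→1 (1)
 47  0010100011→0 (0)
 48  0101000110→0 (1)
 49  1010001101→1 (0)
 50  0100011010→0 (0)
 51  1000110100→1 (0)
 52  0001101000→0 (0)
 53  0011010000→0 (0)
 54  0110100000→0 (0)
 55  1101000000→1 (1)
 56  1010000001→1 (1)
 57  0100000011→0 (0)
 58  1000000110→1 (0)
 59  0000001100→0 (1)
 60  0000011001→0 (0)
 61  0000110010→0 (0)
 62  0001100100→0 (1)
 63  0011001001→0 (0)
 64  0110010010→0 (0)
 65  1100100100→1 (0)
 66  1001001000→1 (1)
 67  0010010001→0 (0)
 68  0100100010→0 (0)
 69  1001000100→1 (0)
 70  0010001000→0 (0)
 71  0100010000→0 (0)
 72  1000100000→1 (1)
 73  0001000001→0 (0)
 74  0010000010→0 (0)
 75  0100000100→0 (1)
 76  1000001001→1 (1)
 77  0000010011→0 (0)
 78  0000100110→0 (1)
 79  0001001101→0 (1)
 80  0010011011→0 (0)
 81  0100110110→0 (1)
 82  1001101101→1 (0)
 83  0011011010→0 (0)
 84  0110110100→0 (1)
 85  1101101001→1 (1)
 86  1011010011→1 (1)
 87  0110100111→0 (1)
 88  1101001111→1 (0)
 89  1010011110→1 (0)
 90  0100111100→0 (1)
 91  1001111001→1 (1)
 92  0011110011→0 (0)
 93  0111100110→0 (1)
 94  1111001101→1 (0)
 95  1110011010→1 (1)
 96  1100110101→1 (0)
 97  1001101010→1 (1)
 98  0011010101→0 (1)
 99  0110101011→0 (0)
100  1101010110→1 (0)
101  1010101100→1 (0)
102  0101011000→0 (0)
103  1010110000→1 (1)
104  0101100001→0 (0)
105  1011000010→1 (1)
106  0110000101→0 (1)
107  1100001011→1 (1)
108  1000010111→1 (0)
109  0000101110→0 (1)
110  0001011101→0 (1)
111  0010111011→0 (0)
112  0101110110→0 (1)
113  1011101101→1 (0)
114  0111011010→0 (0)
115  1110110100→1 (0)
116  1101101000→1 (1)
117  1011010001→1 (1)
118  0110100011→0 (0)
119  1101000110→1 (0)

100001101011011101000101011111101000111001101110010100011010000001100100100010000010011011010011110011010101100001011101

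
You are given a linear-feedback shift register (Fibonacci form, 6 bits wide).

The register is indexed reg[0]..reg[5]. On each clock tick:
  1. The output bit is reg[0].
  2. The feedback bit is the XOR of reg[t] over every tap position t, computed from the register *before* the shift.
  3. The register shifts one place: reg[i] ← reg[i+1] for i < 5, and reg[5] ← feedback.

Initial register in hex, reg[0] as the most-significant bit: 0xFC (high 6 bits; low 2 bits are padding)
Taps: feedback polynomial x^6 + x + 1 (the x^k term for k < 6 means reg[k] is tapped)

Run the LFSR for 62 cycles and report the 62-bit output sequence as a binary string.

k : reg_k → out_k, fb_k
0: 111111 → 1, fb=0
1: 111110 → 1, fb=0
2: 111100 → 1, fb=0
3: 111000 → 1, fb=0
4: 110000 → 1, fb=0
5: 100000 → 1, fb=1
6: 000001 → 0, fb=0
7: 000010 → 0, fb=0
8: 000100 → 0, fb=0
9: 001000 → 0, fb=0
10: 010000 → 0, fb=1
11: 100001 → 1, fb=1
12: 000011 → 0, fb=0
13: 000110 → 0, fb=0
14: 001100 → 0, fb=0
15: 011000 → 0, fb=1
16: 110001 → 1, fb=0
17: 100010 → 1, fb=1
18: 000101 → 0, fb=0
19: 001010 → 0, fb=0
20: 010100 → 0, fb=1
21: 101001 → 1, fb=1
22: 010011 → 0, fb=1
23: 100111 → 1, fb=1
24: 001111 → 0, fb=0
25: 011110 → 0, fb=1
26: 111101 → 1, fb=0
27: 111010 → 1, fb=0
28: 110100 → 1, fb=0
29: 101000 → 1, fb=1
30: 010001 → 0, fb=1
31: 100011 → 1, fb=1
32: 000111 → 0, fb=0
33: 001110 → 0, fb=0
34: 011100 → 0, fb=1
35: 111001 → 1, fb=0
36: 110010 → 1, fb=0
37: 100100 → 1, fb=1
38: 001001 → 0, fb=0
39: 010010 → 0, fb=1
40: 100101 → 1, fb=1
41: 001011 → 0, fb=0
42: 010110 → 0, fb=1
43: 101101 → 1, fb=1
44: 011011 → 0, fb=1
45: 110111 → 1, fb=0
46: 101110 → 1, fb=1
47: 011101 → 0, fb=1
48: 111011 → 1, fb=0
49: 110110 → 1, fb=0
50: 101100 → 1, fb=1
51: 011001 → 0, fb=1
52: 110011 → 1, fb=0
53: 100110 → 1, fb=1
54: 001101 → 0, fb=0
55: 011010 → 0, fb=1
56: 110101 → 1, fb=0
57: 101010 → 1, fb=1
58: 010101 → 0, fb=1
59: 101011 → 1, fb=1
60: 010111 → 0, fb=1
61: 101111 → 1, fb=1

11111100000100001100010100111101000111001001011011101100110101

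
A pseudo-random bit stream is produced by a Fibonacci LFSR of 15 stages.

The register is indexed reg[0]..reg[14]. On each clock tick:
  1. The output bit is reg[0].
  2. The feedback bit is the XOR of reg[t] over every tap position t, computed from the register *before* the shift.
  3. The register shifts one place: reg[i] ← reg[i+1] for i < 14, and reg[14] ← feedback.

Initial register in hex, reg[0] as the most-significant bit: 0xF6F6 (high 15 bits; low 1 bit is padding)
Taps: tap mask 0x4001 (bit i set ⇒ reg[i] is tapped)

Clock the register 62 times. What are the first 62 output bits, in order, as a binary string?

11110110111101101011011010110110010010011011011100011101101101

tick  register→output (feedback)
  0  111101101111011→1 (0)
  1  111011011110110→1 (1)
  2  110110111101101→1 (0)
  3  101101111011010→1 (1)
  4  011011110110101→0 (1)
  5  110111101101011→1 (0)
  6  101111011010110→1 (1)
  7  011110110101101→0 (1)
  8  111101101011011→1 (0)
  9  111011010110110→1 (1)
 10  110110101101101→1 (0)
 11  101101011011010→1 (1)
 12  011010110110101→0 (1)
 13  110101101101011→1 (0)
 14  101011011010110→1 (1)
 15  010110110101101→0 (1)
 16  101101101011011→1 (0)
 17  011011010110110→0 (0)
 18  110110101101100→1 (1)
 19  101101011011001→1 (0)
 20  011010110110010→0 (0)
 21  110101101100100→1 (1)
 22  101011011001001→1 (0)
 23  010110110010010→0 (0)
 24  101101100100100→1 (1)
 25  011011001001001→0 (1)
 26  110110010010011→1 (0)
 27  101100100100110→1 (1)
 28  011001001001101→0 (1)
 29  110010010011011→1 (0)
 30  100100100110110→1 (1)
 31  001001001101101→0 (1)
 32  010010011011011→0 (1)
 33  100100110110111→1 (0)
 34  001001101101110→0 (0)
 35  010011011011100→0 (0)
 36  100110110111000→1 (1)
 37  001101101110001→0 (1)
 38  011011011100011→0 (1)
 39  110110111000111→1 (0)
 40  101101110001110→1 (1)
 41  011011100011101→0 (1)
 42  110111000111011→1 (0)
 43  101110001110110→1 (1)
 44  011100011101101→0 (1)
 45  111000111011011→1 (0)
 46  110001110110110→1 (1)
 47  100011101101101→1 (0)
 48  000111011011010→0 (0)
 49  001110110110100→0 (0)
 50  011101101101000→0 (0)
 51  111011011010000→1 (1)
 52  110110110100001→1 (0)
 53  101101101000010→1 (1)
 54  011011010000101→0 (1)
 55  110110100001011→1 (0)
 56  101101000010110→1 (1)
 57  011010000101101→0 (1)
 58  110100001011011→1 (0)
 59  101000010110110→1 (1)
 60  010000101101101→0 (1)
 61  100001011011011→1 (0)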